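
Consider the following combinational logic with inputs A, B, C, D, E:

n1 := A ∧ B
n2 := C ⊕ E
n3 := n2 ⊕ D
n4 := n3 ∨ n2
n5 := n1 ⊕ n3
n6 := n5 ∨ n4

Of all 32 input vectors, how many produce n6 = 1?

n6 = n5 ∨ n4 must be 1, so at least one of n5, n4 is 1.
Enumerating the 32 input combinations, 26 give n6 = 1 and 6 give n6 = 0.

26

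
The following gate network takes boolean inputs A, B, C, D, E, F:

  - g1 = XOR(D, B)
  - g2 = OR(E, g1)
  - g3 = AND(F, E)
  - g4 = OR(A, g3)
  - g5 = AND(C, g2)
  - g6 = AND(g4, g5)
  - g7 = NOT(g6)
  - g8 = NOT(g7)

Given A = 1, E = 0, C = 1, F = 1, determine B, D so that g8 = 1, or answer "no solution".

B=0, D=1

g8 = NOT(g7) must be 1, so g7 = 0.
Check with A = 1, E = 0, C = 1, F = 1 and B=0, D=1:
g1 = XOR(D, B) = XOR(1, 0) = 1
g2 = OR(E, g1) = OR(0, 1) = 1
g3 = AND(F, E) = AND(1, 0) = 0
g4 = OR(A, g3) = OR(1, 0) = 1
g5 = AND(C, g2) = AND(1, 1) = 1
g6 = AND(g4, g5) = AND(1, 1) = 1
g7 = NOT(g6) = NOT 1 = 0
g8 = NOT(g7) = NOT 0 = 1
So g8 = 1.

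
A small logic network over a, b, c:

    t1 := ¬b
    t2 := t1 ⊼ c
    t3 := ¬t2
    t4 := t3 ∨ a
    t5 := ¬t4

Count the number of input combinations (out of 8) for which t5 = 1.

t5 = ¬t4 must be 1, so t4 = 0.
Satisfying assignments:
  a=0, b=0, c=0
  a=0, b=1, c=0
  a=0, b=1, c=1

3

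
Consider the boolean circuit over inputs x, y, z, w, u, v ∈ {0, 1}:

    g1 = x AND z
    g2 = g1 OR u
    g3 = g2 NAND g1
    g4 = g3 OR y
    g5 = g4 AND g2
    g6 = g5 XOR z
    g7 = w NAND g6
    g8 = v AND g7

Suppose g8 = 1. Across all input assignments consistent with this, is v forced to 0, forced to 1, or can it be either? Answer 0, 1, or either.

g8 = v AND g7 must be 1, so both v = 1 and g7 = 1.
g7 = w NAND g6 must be 1, so at least one of w, g6 is 0.
Every assignment with g8 = 1 has v = 1; there are 24 such assignment(s).

1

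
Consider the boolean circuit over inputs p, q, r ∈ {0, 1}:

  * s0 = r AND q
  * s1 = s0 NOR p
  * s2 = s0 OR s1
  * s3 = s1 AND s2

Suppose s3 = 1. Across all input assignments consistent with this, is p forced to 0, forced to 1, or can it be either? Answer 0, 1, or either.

s3 = s1 AND s2 must be 1, so both s1 = 1 and s2 = 1.
Every assignment with s3 = 1 has p = 0; there are 3 such assignment(s).
  p=0, q=0, r=0
  p=0, q=0, r=1
  p=0, q=1, r=0

0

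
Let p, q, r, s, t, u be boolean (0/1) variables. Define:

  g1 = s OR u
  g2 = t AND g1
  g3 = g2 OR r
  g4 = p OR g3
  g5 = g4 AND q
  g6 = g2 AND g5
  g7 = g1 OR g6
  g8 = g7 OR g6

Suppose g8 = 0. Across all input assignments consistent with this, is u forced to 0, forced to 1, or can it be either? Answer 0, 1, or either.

g8 = g7 OR g6 must be 0, so both g7 = 0 and g6 = 0.
Every assignment with g8 = 0 has u = 0; there are 16 such assignment(s).

0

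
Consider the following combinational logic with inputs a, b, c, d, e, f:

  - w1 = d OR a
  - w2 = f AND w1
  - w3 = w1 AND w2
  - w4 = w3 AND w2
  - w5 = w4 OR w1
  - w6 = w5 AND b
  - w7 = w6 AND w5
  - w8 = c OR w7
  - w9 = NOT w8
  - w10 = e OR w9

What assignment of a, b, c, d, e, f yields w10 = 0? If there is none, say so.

w10 = e OR w9 must be 0, so both e = 0 and w9 = 0.
w9 = NOT w8 must be 0, so w8 = 1.
Check with a=0 b=1 c=0 d=1 e=0 f=1:
w1 = d OR a = 1 OR 0 = 1
w2 = f AND w1 = 1 AND 1 = 1
w3 = w1 AND w2 = 1 AND 1 = 1
w4 = w3 AND w2 = 1 AND 1 = 1
w5 = w4 OR w1 = 1 OR 1 = 1
w6 = w5 AND b = 1 AND 1 = 1
w7 = w6 AND w5 = 1 AND 1 = 1
w8 = c OR w7 = 0 OR 1 = 1
w9 = NOT w8 = NOT 1 = 0
w10 = e OR w9 = 0 OR 0 = 0
So w10 = 0 as required.

a=0 b=1 c=0 d=1 e=0 f=1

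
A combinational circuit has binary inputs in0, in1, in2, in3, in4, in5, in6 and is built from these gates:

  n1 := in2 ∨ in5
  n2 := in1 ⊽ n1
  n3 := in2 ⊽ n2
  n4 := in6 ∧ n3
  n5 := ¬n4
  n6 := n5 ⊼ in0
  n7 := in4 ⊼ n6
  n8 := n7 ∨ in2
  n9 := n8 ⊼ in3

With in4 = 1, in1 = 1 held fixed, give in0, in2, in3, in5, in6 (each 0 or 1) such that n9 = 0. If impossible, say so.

in0=0, in2=1, in3=1, in5=0, in6=1

n9 = n8 ⊼ in3 must be 0, so both n8 = 1 and in3 = 1.
Check with in4 = 1, in1 = 1 and in0=0, in2=1, in3=1, in5=0, in6=1:
n1 = in2 ∨ in5 = 1 ∨ 0 = 1
n2 = in1 ⊽ n1 = 1 ⊽ 1 = 0
n3 = in2 ⊽ n2 = 1 ⊽ 0 = 0
n4 = in6 ∧ n3 = 1 ∧ 0 = 0
n5 = ¬n4 = ¬0 = 1
n6 = n5 ⊼ in0 = 1 ⊼ 0 = 1
n7 = in4 ⊼ n6 = 1 ⊼ 1 = 0
n8 = n7 ∨ in2 = 0 ∨ 1 = 1
n9 = n8 ⊼ in3 = 1 ⊼ 1 = 0
So n9 = 0.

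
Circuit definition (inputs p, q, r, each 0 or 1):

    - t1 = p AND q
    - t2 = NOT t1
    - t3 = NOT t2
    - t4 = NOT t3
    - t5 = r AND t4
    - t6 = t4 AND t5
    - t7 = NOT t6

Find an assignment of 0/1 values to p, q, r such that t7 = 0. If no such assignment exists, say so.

p=0, q=0, r=1

t7 = NOT t6 must be 0, so t6 = 1.
t6 = t4 AND t5 must be 1, so both t4 = 1 and t5 = 1.
Check with p=0, q=0, r=1:
t1 = p AND q = 0 AND 0 = 0
t2 = NOT t1 = NOT 0 = 1
t3 = NOT t2 = NOT 1 = 0
t4 = NOT t3 = NOT 0 = 1
t5 = r AND t4 = 1 AND 1 = 1
t6 = t4 AND t5 = 1 AND 1 = 1
t7 = NOT t6 = NOT 1 = 0
So t7 = 0 as required.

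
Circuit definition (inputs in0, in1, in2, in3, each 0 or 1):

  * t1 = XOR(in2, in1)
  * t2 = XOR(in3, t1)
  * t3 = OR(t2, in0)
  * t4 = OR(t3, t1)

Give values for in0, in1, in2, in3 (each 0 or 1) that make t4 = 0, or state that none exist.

Check with in0=0, in1=1, in2=1, in3=0:
t1 = XOR(in2, in1) = XOR(1, 1) = 0
t2 = XOR(in3, t1) = XOR(0, 0) = 0
t3 = OR(t2, in0) = OR(0, 0) = 0
t4 = OR(t3, t1) = OR(0, 0) = 0
So t4 = 0 as required.

in0=0, in1=1, in2=1, in3=0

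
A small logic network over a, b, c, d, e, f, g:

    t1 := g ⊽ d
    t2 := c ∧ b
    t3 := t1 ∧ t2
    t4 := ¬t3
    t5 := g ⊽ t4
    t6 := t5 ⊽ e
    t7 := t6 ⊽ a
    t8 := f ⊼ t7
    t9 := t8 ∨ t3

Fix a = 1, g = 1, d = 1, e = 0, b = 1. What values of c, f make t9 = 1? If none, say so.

c=0, f=1

Check with a = 1, g = 1, d = 1, e = 0, b = 1 and c=0, f=1:
t1 = g ⊽ d = 1 ⊽ 1 = 0
t2 = c ∧ b = 0 ∧ 1 = 0
t3 = t1 ∧ t2 = 0 ∧ 0 = 0
t4 = ¬t3 = ¬0 = 1
t5 = g ⊽ t4 = 1 ⊽ 1 = 0
t6 = t5 ⊽ e = 0 ⊽ 0 = 1
t7 = t6 ⊽ a = 1 ⊽ 1 = 0
t8 = f ⊼ t7 = 1 ⊼ 0 = 1
t9 = t8 ∨ t3 = 1 ∨ 0 = 1
So t9 = 1.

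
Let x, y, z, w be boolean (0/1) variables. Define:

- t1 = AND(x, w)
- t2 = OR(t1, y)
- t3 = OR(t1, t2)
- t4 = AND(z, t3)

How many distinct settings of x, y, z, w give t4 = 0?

t4 = AND(z, t3) must be 0, so at least one of z, t3 is 0.
Enumerating the 16 input combinations, 11 give t4 = 0 and 5 give t4 = 1.

11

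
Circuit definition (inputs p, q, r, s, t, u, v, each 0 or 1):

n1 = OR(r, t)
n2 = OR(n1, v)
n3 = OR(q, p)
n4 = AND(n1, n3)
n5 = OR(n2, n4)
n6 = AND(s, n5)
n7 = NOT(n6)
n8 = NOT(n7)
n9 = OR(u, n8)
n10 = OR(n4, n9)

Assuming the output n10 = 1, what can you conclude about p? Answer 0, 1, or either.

either

Both values of p occur among assignments with n10 = 1:
  p=0: p=0, q=0, r=0, s=0, t=0, u=1, v=0
  p=1: p=1, q=0, r=0, s=0, t=0, u=1, v=0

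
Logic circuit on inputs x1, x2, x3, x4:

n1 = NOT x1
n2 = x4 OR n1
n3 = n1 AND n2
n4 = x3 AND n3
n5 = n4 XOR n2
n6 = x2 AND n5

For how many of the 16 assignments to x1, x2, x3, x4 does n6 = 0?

n6 = x2 AND n5 must be 0, so at least one of x2, n5 is 0.
Enumerating the 16 input combinations, 12 give n6 = 0 and 4 give n6 = 1.

12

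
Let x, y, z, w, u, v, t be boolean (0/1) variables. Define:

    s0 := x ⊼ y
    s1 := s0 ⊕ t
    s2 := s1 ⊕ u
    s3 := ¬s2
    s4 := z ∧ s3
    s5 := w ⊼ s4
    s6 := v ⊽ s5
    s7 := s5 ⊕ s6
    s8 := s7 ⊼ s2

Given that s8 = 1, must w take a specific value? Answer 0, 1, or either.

Both values of w occur among assignments with s8 = 1:
  w=0: x=0, y=0, z=0, w=0, u=0, v=0, t=1
  w=1: x=0, y=0, z=0, w=1, u=0, v=0, t=1

either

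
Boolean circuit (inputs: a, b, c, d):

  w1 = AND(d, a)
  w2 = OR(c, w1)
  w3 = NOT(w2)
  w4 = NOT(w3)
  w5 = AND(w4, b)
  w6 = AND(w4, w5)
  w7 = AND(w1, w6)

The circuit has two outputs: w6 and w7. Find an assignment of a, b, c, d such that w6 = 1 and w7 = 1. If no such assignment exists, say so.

a=1, b=1, c=1, d=1

Check with a=1, b=1, c=1, d=1:
w1 = AND(d, a) = AND(1, 1) = 1
w2 = OR(c, w1) = OR(1, 1) = 1
w3 = NOT(w2) = NOT 1 = 0
w4 = NOT(w3) = NOT 0 = 1
w5 = AND(w4, b) = AND(1, 1) = 1
w6 = AND(w4, w5) = AND(1, 1) = 1
w7 = AND(w1, w6) = AND(1, 1) = 1
So w6 = 1 and w7 = 1.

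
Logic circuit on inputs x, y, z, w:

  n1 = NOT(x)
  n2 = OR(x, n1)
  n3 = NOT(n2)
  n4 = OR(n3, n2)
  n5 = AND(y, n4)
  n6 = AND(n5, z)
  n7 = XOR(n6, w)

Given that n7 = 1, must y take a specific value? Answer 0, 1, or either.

either

Both values of y occur among assignments with n7 = 1:
  y=0: x=0, y=0, z=0, w=1
  y=1: x=0, y=1, z=0, w=1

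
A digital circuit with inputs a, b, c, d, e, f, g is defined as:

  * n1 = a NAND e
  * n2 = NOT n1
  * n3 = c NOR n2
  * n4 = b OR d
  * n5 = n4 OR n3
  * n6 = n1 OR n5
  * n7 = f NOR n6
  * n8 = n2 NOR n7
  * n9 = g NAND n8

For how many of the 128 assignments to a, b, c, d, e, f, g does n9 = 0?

48

n9 = g NAND n8 must be 0, so both g = 1 and n8 = 1.
Enumerating the 128 input combinations, 48 give n9 = 0 and 80 give n9 = 1.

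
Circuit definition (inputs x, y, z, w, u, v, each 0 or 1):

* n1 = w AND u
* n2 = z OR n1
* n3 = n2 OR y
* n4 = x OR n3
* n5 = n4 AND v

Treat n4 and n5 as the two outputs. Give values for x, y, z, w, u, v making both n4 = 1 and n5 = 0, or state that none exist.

Check with x=0 y=0 z=1 w=0 u=0 v=0:
n1 = w AND u = 0 AND 0 = 0
n2 = z OR n1 = 1 OR 0 = 1
n3 = n2 OR y = 1 OR 0 = 1
n4 = x OR n3 = 0 OR 1 = 1
n5 = n4 AND v = 1 AND 0 = 0
So n4 = 1 and n5 = 0.

x=0 y=0 z=1 w=0 u=0 v=0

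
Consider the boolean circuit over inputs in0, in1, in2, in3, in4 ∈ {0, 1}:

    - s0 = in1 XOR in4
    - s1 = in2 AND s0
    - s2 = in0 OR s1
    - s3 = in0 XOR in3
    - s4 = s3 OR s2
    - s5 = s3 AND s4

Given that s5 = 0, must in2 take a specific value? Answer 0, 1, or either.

either

Both values of in2 occur among assignments with s5 = 0:
  in2=0: in0=0, in1=0, in2=0, in3=0, in4=0
  in2=1: in0=0, in1=0, in2=1, in3=0, in4=0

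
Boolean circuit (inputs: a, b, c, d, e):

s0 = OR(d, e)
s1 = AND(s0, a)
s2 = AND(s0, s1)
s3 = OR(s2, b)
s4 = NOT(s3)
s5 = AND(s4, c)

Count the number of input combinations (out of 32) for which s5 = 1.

s5 = AND(s4, c) must be 1, so both s4 = 1 and c = 1.
Satisfying assignments:
  a=0, b=0, c=1, d=0, e=0
  a=0, b=0, c=1, d=0, e=1
  a=0, b=0, c=1, d=1, e=0
  a=0, b=0, c=1, d=1, e=1
  a=1, b=0, c=1, d=0, e=0

5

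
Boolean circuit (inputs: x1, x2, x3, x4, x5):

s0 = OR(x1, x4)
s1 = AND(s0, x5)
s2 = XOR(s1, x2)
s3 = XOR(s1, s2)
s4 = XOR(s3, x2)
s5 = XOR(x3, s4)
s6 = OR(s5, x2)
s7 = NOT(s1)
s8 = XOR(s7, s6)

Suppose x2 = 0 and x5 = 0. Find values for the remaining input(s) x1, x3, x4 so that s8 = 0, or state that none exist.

Check with x2 = 0 and x5 = 0 and x1=1, x3=1, x4=0:
s0 = OR(x1, x4) = OR(1, 0) = 1
s1 = AND(s0, x5) = AND(1, 0) = 0
s2 = XOR(s1, x2) = XOR(0, 0) = 0
s3 = XOR(s1, s2) = XOR(0, 0) = 0
s4 = XOR(s3, x2) = XOR(0, 0) = 0
s5 = XOR(x3, s4) = XOR(1, 0) = 1
s6 = OR(s5, x2) = OR(1, 0) = 1
s7 = NOT(s1) = NOT 0 = 1
s8 = XOR(s7, s6) = XOR(1, 1) = 0
So s8 = 0.

x1=1, x3=1, x4=0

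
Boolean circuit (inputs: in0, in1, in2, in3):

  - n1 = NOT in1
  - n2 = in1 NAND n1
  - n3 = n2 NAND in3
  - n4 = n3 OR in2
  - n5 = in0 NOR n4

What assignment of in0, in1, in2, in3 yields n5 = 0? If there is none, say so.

n5 = in0 NOR n4 must be 0, so at least one of in0, n4 is 1.
Check with in0=1, in1=0, in2=1, in3=0:
n1 = NOT in1 = NOT 0 = 1
n2 = in1 NAND n1 = 0 NAND 1 = 1
n3 = n2 NAND in3 = 1 NAND 0 = 1
n4 = n3 OR in2 = 1 OR 1 = 1
n5 = in0 NOR n4 = 1 NOR 1 = 0
So n5 = 0 as required.

in0=1, in1=0, in2=1, in3=0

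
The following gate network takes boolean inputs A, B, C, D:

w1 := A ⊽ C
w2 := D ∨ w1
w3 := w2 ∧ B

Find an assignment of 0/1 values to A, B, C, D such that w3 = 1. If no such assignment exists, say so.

w3 = w2 ∧ B must be 1, so both w2 = 1 and B = 1.
Check with A=1 B=1 C=0 D=1:
w1 = A ⊽ C = 1 ⊽ 0 = 0
w2 = D ∨ w1 = 1 ∨ 0 = 1
w3 = w2 ∧ B = 1 ∧ 1 = 1
So w3 = 1 as required.

A=1 B=1 C=0 D=1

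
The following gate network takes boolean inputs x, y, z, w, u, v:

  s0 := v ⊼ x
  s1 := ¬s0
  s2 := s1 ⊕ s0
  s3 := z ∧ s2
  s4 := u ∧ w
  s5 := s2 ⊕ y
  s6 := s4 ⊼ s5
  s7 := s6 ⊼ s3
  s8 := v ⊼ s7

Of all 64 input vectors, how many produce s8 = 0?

18

s8 = v ⊼ s7 must be 0, so both v = 1 and s7 = 1.
Enumerating the 64 input combinations, 18 give s8 = 0 and 46 give s8 = 1.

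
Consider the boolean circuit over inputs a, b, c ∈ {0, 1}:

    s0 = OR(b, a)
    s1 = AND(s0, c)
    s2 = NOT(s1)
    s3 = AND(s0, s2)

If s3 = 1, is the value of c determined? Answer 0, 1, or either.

s3 = AND(s0, s2) must be 1, so both s0 = 1 and s2 = 1.
s0 = OR(b, a) must be 1, so at least one of b, a is 1.
Every assignment with s3 = 1 has c = 0; there are 3 such assignment(s).
  a=0, b=1, c=0
  a=1, b=0, c=0
  a=1, b=1, c=0

0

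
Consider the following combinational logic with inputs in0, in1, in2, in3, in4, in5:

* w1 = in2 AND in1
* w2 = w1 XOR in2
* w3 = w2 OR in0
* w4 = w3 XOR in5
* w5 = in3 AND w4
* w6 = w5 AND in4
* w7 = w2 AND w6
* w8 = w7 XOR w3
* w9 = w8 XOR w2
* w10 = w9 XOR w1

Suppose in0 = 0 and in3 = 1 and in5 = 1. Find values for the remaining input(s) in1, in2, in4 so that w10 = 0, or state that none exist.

Check with in0 = 0 and in3 = 1 and in5 = 1 and in1=1, in2=0, in4=1:
w1 = in2 AND in1 = 0 AND 1 = 0
w2 = w1 XOR in2 = 0 XOR 0 = 0
w3 = w2 OR in0 = 0 OR 0 = 0
w4 = w3 XOR in5 = 0 XOR 1 = 1
w5 = in3 AND w4 = 1 AND 1 = 1
w6 = w5 AND in4 = 1 AND 1 = 1
w7 = w2 AND w6 = 0 AND 1 = 0
w8 = w7 XOR w3 = 0 XOR 0 = 0
w9 = w8 XOR w2 = 0 XOR 0 = 0
w10 = w9 XOR w1 = 0 XOR 0 = 0
So w10 = 0.

in1=1, in2=0, in4=1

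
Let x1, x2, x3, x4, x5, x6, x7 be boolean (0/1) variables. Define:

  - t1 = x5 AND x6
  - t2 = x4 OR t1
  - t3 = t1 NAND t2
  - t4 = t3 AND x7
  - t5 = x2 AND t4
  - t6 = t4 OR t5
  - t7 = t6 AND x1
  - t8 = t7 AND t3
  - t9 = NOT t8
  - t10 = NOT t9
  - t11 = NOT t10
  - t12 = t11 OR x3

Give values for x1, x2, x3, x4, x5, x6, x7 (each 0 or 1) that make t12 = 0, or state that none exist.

t12 = t11 OR x3 must be 0, so both t11 = 0 and x3 = 0.
Check with x1=1 x2=0 x3=0 x4=0 x5=0 x6=0 x7=1:
t1 = x5 AND x6 = 0 AND 0 = 0
t2 = x4 OR t1 = 0 OR 0 = 0
t3 = t1 NAND t2 = 0 NAND 0 = 1
t4 = t3 AND x7 = 1 AND 1 = 1
t5 = x2 AND t4 = 0 AND 1 = 0
t6 = t4 OR t5 = 1 OR 0 = 1
t7 = t6 AND x1 = 1 AND 1 = 1
t8 = t7 AND t3 = 1 AND 1 = 1
t9 = NOT t8 = NOT 1 = 0
t10 = NOT t9 = NOT 0 = 1
t11 = NOT t10 = NOT 1 = 0
t12 = t11 OR x3 = 0 OR 0 = 0
So t12 = 0 as required.

x1=1 x2=0 x3=0 x4=0 x5=0 x6=0 x7=1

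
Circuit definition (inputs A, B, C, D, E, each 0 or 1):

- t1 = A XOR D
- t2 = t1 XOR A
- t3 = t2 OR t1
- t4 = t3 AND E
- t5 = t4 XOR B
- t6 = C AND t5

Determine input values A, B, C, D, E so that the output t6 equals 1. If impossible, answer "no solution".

A=0, B=0, C=1, D=1, E=1

t6 = C AND t5 must be 1, so both C = 1 and t5 = 1.
Check with A=0, B=0, C=1, D=1, E=1:
t1 = A XOR D = 0 XOR 1 = 1
t2 = t1 XOR A = 1 XOR 0 = 1
t3 = t2 OR t1 = 1 OR 1 = 1
t4 = t3 AND E = 1 AND 1 = 1
t5 = t4 XOR B = 1 XOR 0 = 1
t6 = C AND t5 = 1 AND 1 = 1
So t6 = 1 as required.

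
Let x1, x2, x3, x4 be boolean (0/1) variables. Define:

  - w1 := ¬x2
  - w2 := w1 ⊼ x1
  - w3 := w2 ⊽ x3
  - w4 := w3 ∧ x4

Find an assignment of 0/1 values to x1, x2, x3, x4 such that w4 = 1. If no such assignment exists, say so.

w4 = w3 ∧ x4 must be 1, so both w3 = 1 and x4 = 1.
w3 = w2 ⊽ x3 must be 1, so both w2 = 0 and x3 = 0.
w2 = w1 ⊼ x1 must be 0, so both w1 = 1 and x1 = 1.
Check with x1=1, x2=0, x3=0, x4=1:
w1 = ¬x2 = ¬0 = 1
w2 = w1 ⊼ x1 = 1 ⊼ 1 = 0
w3 = w2 ⊽ x3 = 0 ⊽ 0 = 1
w4 = w3 ∧ x4 = 1 ∧ 1 = 1
So w4 = 1 as required.

x1=1, x2=0, x3=0, x4=1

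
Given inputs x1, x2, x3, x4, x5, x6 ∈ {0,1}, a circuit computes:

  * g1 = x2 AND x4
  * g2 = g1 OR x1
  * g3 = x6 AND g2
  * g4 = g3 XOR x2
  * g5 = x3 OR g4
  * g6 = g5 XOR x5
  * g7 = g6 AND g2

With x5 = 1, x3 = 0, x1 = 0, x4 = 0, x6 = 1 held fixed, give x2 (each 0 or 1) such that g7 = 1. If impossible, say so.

With x5 = 1, x3 = 0, x1 = 0, x4 = 0, x6 = 1 fixed, none of the 2 settings of x2 give g7 = 1.
For example, with x2=1:
g1 = x2 AND x4 = 1 AND 0 = 0
g2 = g1 OR x1 = 0 OR 0 = 0
g3 = x6 AND g2 = 1 AND 0 = 0
g4 = g3 XOR x2 = 0 XOR 1 = 1
g5 = x3 OR g4 = 0 OR 1 = 1
g6 = g5 XOR x5 = 1 XOR 1 = 0
g7 = g6 AND g2 = 0 AND 0 = 0
giving g7 = 0 ≠ 1.

no solution exists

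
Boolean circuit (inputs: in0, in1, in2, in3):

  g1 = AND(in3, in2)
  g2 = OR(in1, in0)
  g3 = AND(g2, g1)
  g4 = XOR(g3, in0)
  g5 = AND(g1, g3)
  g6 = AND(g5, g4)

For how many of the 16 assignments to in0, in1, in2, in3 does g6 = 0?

g6 = AND(g5, g4) must be 0, so at least one of g5, g4 is 0.
Enumerating the 16 input combinations, 15 give g6 = 0 and 1 give g6 = 1.

15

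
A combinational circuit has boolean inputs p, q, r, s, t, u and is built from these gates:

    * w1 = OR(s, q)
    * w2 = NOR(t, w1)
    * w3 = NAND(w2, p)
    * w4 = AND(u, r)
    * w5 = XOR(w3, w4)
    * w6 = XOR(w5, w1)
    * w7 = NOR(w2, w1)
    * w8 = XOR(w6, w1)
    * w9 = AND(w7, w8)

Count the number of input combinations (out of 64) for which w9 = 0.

58

w9 = AND(w7, w8) must be 0, so at least one of w7, w8 is 0.
Enumerating the 64 input combinations, 58 give w9 = 0 and 6 give w9 = 1.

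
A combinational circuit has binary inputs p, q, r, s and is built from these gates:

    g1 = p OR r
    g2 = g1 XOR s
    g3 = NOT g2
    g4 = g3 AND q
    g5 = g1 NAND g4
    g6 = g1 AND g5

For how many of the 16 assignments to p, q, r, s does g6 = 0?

7

g6 = g1 AND g5 must be 0, so at least one of g1, g5 is 0.
Enumerating the 16 input combinations, 7 give g6 = 0 and 9 give g6 = 1.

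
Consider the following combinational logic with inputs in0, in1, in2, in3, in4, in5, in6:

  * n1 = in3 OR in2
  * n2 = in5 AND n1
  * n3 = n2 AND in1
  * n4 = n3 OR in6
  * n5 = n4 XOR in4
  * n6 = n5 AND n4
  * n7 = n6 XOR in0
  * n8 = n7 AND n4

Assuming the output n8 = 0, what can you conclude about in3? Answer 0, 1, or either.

Both values of in3 occur among assignments with n8 = 0:
  in3=0: in0=0, in1=0, in2=0, in3=0, in4=0, in5=0, in6=0
  in3=1: in0=0, in1=0, in2=0, in3=1, in4=0, in5=0, in6=0

either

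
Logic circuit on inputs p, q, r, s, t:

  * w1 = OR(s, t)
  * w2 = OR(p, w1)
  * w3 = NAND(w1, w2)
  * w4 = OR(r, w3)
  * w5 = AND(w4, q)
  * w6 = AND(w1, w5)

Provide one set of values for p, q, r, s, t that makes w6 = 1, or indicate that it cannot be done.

w6 = AND(w1, w5) must be 1, so both w1 = 1 and w5 = 1.
w1 = OR(s, t) must be 1, so at least one of s, t is 1.
Check with p=1 q=1 r=1 s=1 t=0:
w1 = OR(s, t) = OR(1, 0) = 1
w2 = OR(p, w1) = OR(1, 1) = 1
w3 = NAND(w1, w2) = NAND(1, 1) = 0
w4 = OR(r, w3) = OR(1, 0) = 1
w5 = AND(w4, q) = AND(1, 1) = 1
w6 = AND(w1, w5) = AND(1, 1) = 1
So w6 = 1 as required.

p=1 q=1 r=1 s=1 t=0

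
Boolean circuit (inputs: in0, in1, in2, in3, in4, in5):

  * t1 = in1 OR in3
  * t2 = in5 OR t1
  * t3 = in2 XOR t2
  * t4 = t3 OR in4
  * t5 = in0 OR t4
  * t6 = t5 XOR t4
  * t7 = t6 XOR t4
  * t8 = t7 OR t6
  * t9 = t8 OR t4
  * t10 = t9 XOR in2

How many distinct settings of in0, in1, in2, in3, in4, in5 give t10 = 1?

38

t10 = t9 XOR in2 must be 1, so t9 and in2 differ.
Enumerating the 64 input combinations, 38 give t10 = 1 and 26 give t10 = 0.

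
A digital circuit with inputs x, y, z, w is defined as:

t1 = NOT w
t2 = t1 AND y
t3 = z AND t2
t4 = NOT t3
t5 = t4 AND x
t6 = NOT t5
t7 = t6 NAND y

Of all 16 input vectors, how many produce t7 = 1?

11

t7 = t6 NAND y must be 1, so at least one of t6, y is 0.
Enumerating the 16 input combinations, 11 give t7 = 1 and 5 give t7 = 0.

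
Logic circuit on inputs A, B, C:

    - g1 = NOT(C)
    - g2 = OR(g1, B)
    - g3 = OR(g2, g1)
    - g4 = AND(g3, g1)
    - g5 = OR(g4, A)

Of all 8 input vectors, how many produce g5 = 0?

2

g5 = OR(g4, A) must be 0, so both g4 = 0 and A = 0.
Satisfying assignments:
  A=0, B=0, C=1
  A=0, B=1, C=1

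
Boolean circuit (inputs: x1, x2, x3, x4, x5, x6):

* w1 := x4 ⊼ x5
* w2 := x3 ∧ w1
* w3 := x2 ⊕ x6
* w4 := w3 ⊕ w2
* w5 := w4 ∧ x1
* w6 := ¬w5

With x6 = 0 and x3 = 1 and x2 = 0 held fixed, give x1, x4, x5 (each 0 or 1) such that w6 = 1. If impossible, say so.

w6 = ¬w5 must be 1, so w5 = 0.
w5 = w4 ∧ x1 must be 0, so at least one of w4, x1 is 0.
Check with x6 = 0 and x3 = 1 and x2 = 0 and x1=0, x4=0, x5=1:
w1 = x4 ⊼ x5 = 0 ⊼ 1 = 1
w2 = x3 ∧ w1 = 1 ∧ 1 = 1
w3 = x2 ⊕ x6 = 0 ⊕ 0 = 0
w4 = w3 ⊕ w2 = 0 ⊕ 1 = 1
w5 = w4 ∧ x1 = 1 ∧ 0 = 0
w6 = ¬w5 = ¬0 = 1
So w6 = 1.

x1=0, x4=0, x5=1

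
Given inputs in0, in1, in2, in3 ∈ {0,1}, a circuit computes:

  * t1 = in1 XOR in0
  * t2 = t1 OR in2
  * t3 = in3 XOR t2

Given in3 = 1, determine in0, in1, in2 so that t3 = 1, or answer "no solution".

in0=0, in1=0, in2=0

Check with in3 = 1 and in0=0, in1=0, in2=0:
t1 = in1 XOR in0 = 0 XOR 0 = 0
t2 = t1 OR in2 = 0 OR 0 = 0
t3 = in3 XOR t2 = 1 XOR 0 = 1
So t3 = 1.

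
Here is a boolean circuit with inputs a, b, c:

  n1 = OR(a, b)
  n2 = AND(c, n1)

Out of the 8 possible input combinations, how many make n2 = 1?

3

n2 = AND(c, n1) must be 1, so both c = 1 and n1 = 1.
n1 = OR(a, b) must be 1, so at least one of a, b is 1.
Satisfying assignments:
  a=0, b=1, c=1
  a=1, b=0, c=1
  a=1, b=1, c=1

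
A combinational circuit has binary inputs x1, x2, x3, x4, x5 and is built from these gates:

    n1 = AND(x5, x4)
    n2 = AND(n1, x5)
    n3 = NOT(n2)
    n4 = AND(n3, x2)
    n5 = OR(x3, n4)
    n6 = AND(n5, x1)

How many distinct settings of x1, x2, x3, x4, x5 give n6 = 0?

21

n6 = AND(n5, x1) must be 0, so at least one of n5, x1 is 0.
Enumerating the 32 input combinations, 21 give n6 = 0 and 11 give n6 = 1.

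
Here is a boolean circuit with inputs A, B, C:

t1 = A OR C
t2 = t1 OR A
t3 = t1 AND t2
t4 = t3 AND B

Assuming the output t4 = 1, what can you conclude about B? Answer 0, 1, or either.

t4 = t3 AND B must be 1, so both t3 = 1 and B = 1.
t3 = t1 AND t2 must be 1, so both t1 = 1 and t2 = 1.
Every assignment with t4 = 1 has B = 1; there are 3 such assignment(s).
  A=0, B=1, C=1
  A=1, B=1, C=0
  A=1, B=1, C=1

1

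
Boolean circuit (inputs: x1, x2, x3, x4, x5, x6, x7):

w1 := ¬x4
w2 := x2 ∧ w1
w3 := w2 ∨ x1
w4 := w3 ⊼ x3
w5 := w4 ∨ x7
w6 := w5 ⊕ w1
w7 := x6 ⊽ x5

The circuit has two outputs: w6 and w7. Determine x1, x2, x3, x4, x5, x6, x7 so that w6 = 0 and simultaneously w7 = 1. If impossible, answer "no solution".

x1=1, x2=1, x3=1, x4=0, x5=0, x6=0, x7=1

Check with x1=1, x2=1, x3=1, x4=0, x5=0, x6=0, x7=1:
w1 = ¬x4 = ¬0 = 1
w2 = x2 ∧ w1 = 1 ∧ 1 = 1
w3 = w2 ∨ x1 = 1 ∨ 1 = 1
w4 = w3 ⊼ x3 = 1 ⊼ 1 = 0
w5 = w4 ∨ x7 = 0 ∨ 1 = 1
w6 = w5 ⊕ w1 = 1 ⊕ 1 = 0
w7 = x6 ⊽ x5 = 0 ⊽ 0 = 1
So w6 = 0 and w7 = 1.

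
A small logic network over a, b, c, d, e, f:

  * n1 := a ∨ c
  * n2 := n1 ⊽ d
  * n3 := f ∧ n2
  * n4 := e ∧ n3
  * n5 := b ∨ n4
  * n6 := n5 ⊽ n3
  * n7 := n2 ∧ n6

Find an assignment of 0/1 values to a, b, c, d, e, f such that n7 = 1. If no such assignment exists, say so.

n7 = n2 ∧ n6 must be 1, so both n2 = 1 and n6 = 1.
n2 = n1 ⊽ d must be 1, so both n1 = 0 and d = 0.
n6 = n5 ⊽ n3 must be 1, so both n5 = 0 and n3 = 0.
Check with a=0, b=0, c=0, d=0, e=1, f=0:
n1 = a ∨ c = 0 ∨ 0 = 0
n2 = n1 ⊽ d = 0 ⊽ 0 = 1
n3 = f ∧ n2 = 0 ∧ 1 = 0
n4 = e ∧ n3 = 1 ∧ 0 = 0
n5 = b ∨ n4 = 0 ∨ 0 = 0
n6 = n5 ⊽ n3 = 0 ⊽ 0 = 1
n7 = n2 ∧ n6 = 1 ∧ 1 = 1
So n7 = 1 as required.

a=0, b=0, c=0, d=0, e=1, f=0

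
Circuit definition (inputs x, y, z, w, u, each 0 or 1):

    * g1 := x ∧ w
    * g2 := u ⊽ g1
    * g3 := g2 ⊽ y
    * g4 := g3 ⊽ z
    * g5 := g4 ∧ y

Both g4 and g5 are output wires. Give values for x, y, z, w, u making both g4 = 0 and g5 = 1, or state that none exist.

Across all 32 input combinations, none give both g4 = 0 and g5 = 1.

no solution exists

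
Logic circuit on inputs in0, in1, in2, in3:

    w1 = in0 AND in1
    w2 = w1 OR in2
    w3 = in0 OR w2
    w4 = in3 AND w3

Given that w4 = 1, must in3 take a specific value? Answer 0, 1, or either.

w4 = in3 AND w3 must be 1, so both in3 = 1 and w3 = 1.
w3 = in0 OR w2 must be 1, so at least one of in0, w2 is 1.
Every assignment with w4 = 1 has in3 = 1; there are 6 such assignment(s).

1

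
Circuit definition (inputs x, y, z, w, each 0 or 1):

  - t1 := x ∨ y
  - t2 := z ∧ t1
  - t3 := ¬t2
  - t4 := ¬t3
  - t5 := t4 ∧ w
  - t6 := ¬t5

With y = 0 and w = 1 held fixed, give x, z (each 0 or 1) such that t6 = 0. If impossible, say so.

x=1, z=1

Check with y = 0 and w = 1 and x=1, z=1:
t1 = x ∨ y = 1 ∨ 0 = 1
t2 = z ∧ t1 = 1 ∧ 1 = 1
t3 = ¬t2 = ¬1 = 0
t4 = ¬t3 = ¬0 = 1
t5 = t4 ∧ w = 1 ∧ 1 = 1
t6 = ¬t5 = ¬1 = 0
So t6 = 0.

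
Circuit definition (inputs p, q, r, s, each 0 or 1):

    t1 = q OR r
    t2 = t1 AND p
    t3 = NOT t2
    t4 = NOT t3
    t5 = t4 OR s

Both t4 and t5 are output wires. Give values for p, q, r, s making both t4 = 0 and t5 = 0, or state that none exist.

Check with p=0 q=0 r=0 s=0:
t1 = q OR r = 0 OR 0 = 0
t2 = t1 AND p = 0 AND 0 = 0
t3 = NOT t2 = NOT 0 = 1
t4 = NOT t3 = NOT 1 = 0
t5 = t4 OR s = 0 OR 0 = 0
So t4 = 0 and t5 = 0.

p=0 q=0 r=0 s=0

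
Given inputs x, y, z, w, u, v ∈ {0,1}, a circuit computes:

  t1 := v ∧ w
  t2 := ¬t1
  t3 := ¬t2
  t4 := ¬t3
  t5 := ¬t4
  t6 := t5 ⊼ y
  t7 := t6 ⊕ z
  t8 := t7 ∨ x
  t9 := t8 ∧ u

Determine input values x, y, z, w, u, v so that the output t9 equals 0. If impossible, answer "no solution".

Check with x=1 y=1 z=1 w=0 u=0 v=1:
t1 = v ∧ w = 1 ∧ 0 = 0
t2 = ¬t1 = ¬0 = 1
t3 = ¬t2 = ¬1 = 0
t4 = ¬t3 = ¬0 = 1
t5 = ¬t4 = ¬1 = 0
t6 = t5 ⊼ y = 0 ⊼ 1 = 1
t7 = t6 ⊕ z = 1 ⊕ 1 = 0
t8 = t7 ∨ x = 0 ∨ 1 = 1
t9 = t8 ∧ u = 1 ∧ 0 = 0
So t9 = 0 as required.

x=1 y=1 z=1 w=0 u=0 v=1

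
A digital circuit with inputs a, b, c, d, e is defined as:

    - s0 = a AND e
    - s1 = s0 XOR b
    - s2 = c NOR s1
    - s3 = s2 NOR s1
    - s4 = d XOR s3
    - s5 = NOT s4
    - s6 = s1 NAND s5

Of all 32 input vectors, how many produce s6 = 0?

s6 = s1 NAND s5 must be 0, so both s1 = 1 and s5 = 1.
s1 = s0 XOR b must be 1, so s0 and b differ.
s5 = NOT s4 must be 1, so s4 = 0.
Enumerating the 32 input combinations, 8 give s6 = 0 and 24 give s6 = 1.

8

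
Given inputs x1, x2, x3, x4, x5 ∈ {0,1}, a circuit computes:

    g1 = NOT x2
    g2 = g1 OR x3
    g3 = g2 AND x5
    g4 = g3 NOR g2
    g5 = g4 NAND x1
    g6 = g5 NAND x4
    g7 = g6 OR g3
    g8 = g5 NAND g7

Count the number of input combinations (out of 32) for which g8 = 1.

g8 = g5 NAND g7 must be 1, so at least one of g5, g7 is 0.
Enumerating the 32 input combinations, 12 give g8 = 1 and 20 give g8 = 0.

12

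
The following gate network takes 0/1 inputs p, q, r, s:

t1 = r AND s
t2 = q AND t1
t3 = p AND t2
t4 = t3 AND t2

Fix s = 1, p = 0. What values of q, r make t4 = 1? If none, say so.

With s = 1, p = 0 fixed, none of the 4 settings of q, r give t4 = 1.
For example, with q=1, r=0:
t1 = r AND s = 0 AND 1 = 0
t2 = q AND t1 = 1 AND 0 = 0
t3 = p AND t2 = 0 AND 0 = 0
t4 = t3 AND t2 = 0 AND 0 = 0
giving t4 = 0 ≠ 1.

no solution exists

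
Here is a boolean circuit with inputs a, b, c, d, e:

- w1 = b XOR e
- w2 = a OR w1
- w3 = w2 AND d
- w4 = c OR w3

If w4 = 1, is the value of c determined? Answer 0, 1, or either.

either

Both values of c occur among assignments with w4 = 1:
  c=0: a=0, b=0, c=0, d=1, e=1
  c=1: a=0, b=0, c=1, d=0, e=0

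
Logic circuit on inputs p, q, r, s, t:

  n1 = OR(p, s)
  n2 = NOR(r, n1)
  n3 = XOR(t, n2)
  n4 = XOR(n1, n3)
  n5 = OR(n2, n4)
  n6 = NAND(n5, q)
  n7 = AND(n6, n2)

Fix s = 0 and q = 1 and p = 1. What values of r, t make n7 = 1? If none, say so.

no solution exists

With s = 0 and q = 1 and p = 1 fixed, none of the 4 settings of r, t give n7 = 1.
For example, with r=0, t=1:
n1 = OR(p, s) = OR(1, 0) = 1
n2 = NOR(r, n1) = NOR(0, 1) = 0
n3 = XOR(t, n2) = XOR(1, 0) = 1
n4 = XOR(n1, n3) = XOR(1, 1) = 0
n5 = OR(n2, n4) = OR(0, 0) = 0
n6 = NAND(n5, q) = NAND(0, 1) = 1
n7 = AND(n6, n2) = AND(1, 0) = 0
giving n7 = 0 ≠ 1.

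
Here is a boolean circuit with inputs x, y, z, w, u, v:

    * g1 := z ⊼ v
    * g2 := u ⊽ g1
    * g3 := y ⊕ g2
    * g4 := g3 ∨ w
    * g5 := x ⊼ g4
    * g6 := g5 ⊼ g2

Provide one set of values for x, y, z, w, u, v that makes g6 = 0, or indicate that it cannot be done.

g6 = g5 ⊼ g2 must be 0, so both g5 = 1 and g2 = 1.
g5 = x ⊼ g4 must be 1, so at least one of x, g4 is 0.
Check with x=0 y=0 z=1 w=1 u=0 v=1:
g1 = z ⊼ v = 1 ⊼ 1 = 0
g2 = u ⊽ g1 = 0 ⊽ 0 = 1
g3 = y ⊕ g2 = 0 ⊕ 1 = 1
g4 = g3 ∨ w = 1 ∨ 1 = 1
g5 = x ⊼ g4 = 0 ⊼ 1 = 1
g6 = g5 ⊼ g2 = 1 ⊼ 1 = 0
So g6 = 0 as required.

x=0 y=0 z=1 w=1 u=0 v=1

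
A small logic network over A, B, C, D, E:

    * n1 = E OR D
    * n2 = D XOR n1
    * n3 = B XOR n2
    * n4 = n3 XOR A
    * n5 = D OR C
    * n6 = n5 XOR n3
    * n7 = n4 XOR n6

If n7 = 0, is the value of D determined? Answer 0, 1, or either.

Both values of D occur among assignments with n7 = 0:
  D=0: A=0, B=0, C=0, D=0, E=0
  D=1: A=1, B=0, C=0, D=1, E=0

either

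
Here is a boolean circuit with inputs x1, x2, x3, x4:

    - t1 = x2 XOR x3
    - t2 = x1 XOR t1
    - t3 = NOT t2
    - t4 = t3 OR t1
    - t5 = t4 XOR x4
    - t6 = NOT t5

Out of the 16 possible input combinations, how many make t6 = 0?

t6 = NOT t5 must be 0, so t5 = 1.
Enumerating the 16 input combinations, 8 give t6 = 0 and 8 give t6 = 1.

8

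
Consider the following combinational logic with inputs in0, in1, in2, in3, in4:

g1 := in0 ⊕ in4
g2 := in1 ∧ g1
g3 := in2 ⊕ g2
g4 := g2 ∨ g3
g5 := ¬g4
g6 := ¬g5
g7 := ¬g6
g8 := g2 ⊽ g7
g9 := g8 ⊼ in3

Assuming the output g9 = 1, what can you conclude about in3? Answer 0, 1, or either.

Both values of in3 occur among assignments with g9 = 1:
  in3=0: in0=0, in1=0, in2=0, in3=0, in4=0
  in3=1: in0=0, in1=0, in2=0, in3=1, in4=0

either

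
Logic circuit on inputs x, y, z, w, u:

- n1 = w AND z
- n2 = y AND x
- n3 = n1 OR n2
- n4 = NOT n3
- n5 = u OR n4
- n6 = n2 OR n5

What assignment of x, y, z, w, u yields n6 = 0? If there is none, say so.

x=1, y=0, z=1, w=1, u=0

n6 = n2 OR n5 must be 0, so both n2 = 0 and n5 = 0.
Check with x=1, y=0, z=1, w=1, u=0:
n1 = w AND z = 1 AND 1 = 1
n2 = y AND x = 0 AND 1 = 0
n3 = n1 OR n2 = 1 OR 0 = 1
n4 = NOT n3 = NOT 1 = 0
n5 = u OR n4 = 0 OR 0 = 0
n6 = n2 OR n5 = 0 OR 0 = 0
So n6 = 0 as required.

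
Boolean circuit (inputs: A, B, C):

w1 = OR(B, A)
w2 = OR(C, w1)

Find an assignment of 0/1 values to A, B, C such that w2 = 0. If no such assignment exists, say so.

A=0 B=0 C=0

Check with A=0 B=0 C=0:
w1 = OR(B, A) = OR(0, 0) = 0
w2 = OR(C, w1) = OR(0, 0) = 0
So w2 = 0 as required.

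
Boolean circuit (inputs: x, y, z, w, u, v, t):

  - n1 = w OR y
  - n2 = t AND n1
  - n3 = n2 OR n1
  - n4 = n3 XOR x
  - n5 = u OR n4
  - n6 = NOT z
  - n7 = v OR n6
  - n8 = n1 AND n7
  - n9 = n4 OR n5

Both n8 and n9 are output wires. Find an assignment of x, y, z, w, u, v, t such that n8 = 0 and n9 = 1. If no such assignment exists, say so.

Check with x=1, y=0, z=0, w=0, u=1, v=0, t=1:
n1 = w OR y = 0 OR 0 = 0
n2 = t AND n1 = 1 AND 0 = 0
n3 = n2 OR n1 = 0 OR 0 = 0
n4 = n3 XOR x = 0 XOR 1 = 1
n5 = u OR n4 = 1 OR 1 = 1
n6 = NOT z = NOT 0 = 1
n7 = v OR n6 = 0 OR 1 = 1
n8 = n1 AND n7 = 0 AND 1 = 0
n9 = n4 OR n5 = 1 OR 1 = 1
So n8 = 0 and n9 = 1.

x=1, y=0, z=0, w=0, u=1, v=0, t=1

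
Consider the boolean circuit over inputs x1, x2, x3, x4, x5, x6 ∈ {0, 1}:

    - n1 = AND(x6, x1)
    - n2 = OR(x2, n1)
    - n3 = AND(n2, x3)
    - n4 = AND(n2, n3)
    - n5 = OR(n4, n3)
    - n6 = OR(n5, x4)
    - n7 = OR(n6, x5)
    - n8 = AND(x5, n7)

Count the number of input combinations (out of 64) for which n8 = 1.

n8 = AND(x5, n7) must be 1, so both x5 = 1 and n7 = 1.
Enumerating the 64 input combinations, 32 give n8 = 1 and 32 give n8 = 0.

32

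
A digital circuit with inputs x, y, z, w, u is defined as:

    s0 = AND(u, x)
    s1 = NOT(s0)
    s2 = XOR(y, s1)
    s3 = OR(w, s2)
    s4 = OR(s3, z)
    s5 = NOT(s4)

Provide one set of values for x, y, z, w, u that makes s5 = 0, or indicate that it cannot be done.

x=0 y=0 z=1 w=0 u=0

s5 = NOT(s4) must be 0, so s4 = 1.
s4 = OR(s3, z) must be 1, so at least one of s3, z is 1.
Check with x=0 y=0 z=1 w=0 u=0:
s0 = AND(u, x) = AND(0, 0) = 0
s1 = NOT(s0) = NOT 0 = 1
s2 = XOR(y, s1) = XOR(0, 1) = 1
s3 = OR(w, s2) = OR(0, 1) = 1
s4 = OR(s3, z) = OR(1, 1) = 1
s5 = NOT(s4) = NOT 1 = 0
So s5 = 0 as required.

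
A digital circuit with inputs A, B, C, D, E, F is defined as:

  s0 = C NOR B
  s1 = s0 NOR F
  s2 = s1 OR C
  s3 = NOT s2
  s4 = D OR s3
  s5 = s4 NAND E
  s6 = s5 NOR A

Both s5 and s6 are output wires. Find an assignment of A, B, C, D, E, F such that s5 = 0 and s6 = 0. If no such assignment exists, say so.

Check with A=1, B=1, C=0, D=1, E=1, F=1:
s0 = C NOR B = 0 NOR 1 = 0
s1 = s0 NOR F = 0 NOR 1 = 0
s2 = s1 OR C = 0 OR 0 = 0
s3 = NOT s2 = NOT 0 = 1
s4 = D OR s3 = 1 OR 1 = 1
s5 = s4 NAND E = 1 NAND 1 = 0
s6 = s5 NOR A = 0 NOR 1 = 0
So s5 = 0 and s6 = 0.

A=1, B=1, C=0, D=1, E=1, F=1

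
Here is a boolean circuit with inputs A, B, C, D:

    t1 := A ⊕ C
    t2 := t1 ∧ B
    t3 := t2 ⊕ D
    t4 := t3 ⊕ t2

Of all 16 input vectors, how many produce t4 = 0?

8

t4 = t3 ⊕ t2 must be 0, so t3 and t2 are equal.
Enumerating the 16 input combinations, 8 give t4 = 0 and 8 give t4 = 1.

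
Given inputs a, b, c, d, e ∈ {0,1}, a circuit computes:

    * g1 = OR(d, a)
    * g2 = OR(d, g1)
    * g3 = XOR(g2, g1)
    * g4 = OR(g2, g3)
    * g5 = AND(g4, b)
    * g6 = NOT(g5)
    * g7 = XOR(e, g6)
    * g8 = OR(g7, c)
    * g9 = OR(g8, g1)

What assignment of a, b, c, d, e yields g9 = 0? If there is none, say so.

a=0, b=0, c=0, d=0, e=1

g9 = OR(g8, g1) must be 0, so both g8 = 0 and g1 = 0.
Check with a=0, b=0, c=0, d=0, e=1:
g1 = OR(d, a) = OR(0, 0) = 0
g2 = OR(d, g1) = OR(0, 0) = 0
g3 = XOR(g2, g1) = XOR(0, 0) = 0
g4 = OR(g2, g3) = OR(0, 0) = 0
g5 = AND(g4, b) = AND(0, 0) = 0
g6 = NOT(g5) = NOT 0 = 1
g7 = XOR(e, g6) = XOR(1, 1) = 0
g8 = OR(g7, c) = OR(0, 0) = 0
g9 = OR(g8, g1) = OR(0, 0) = 0
So g9 = 0 as required.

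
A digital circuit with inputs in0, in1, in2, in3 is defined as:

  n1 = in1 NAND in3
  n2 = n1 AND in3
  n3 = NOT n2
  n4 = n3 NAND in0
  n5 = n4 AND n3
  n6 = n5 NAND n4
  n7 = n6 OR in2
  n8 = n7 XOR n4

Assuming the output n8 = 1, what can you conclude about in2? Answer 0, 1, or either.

either

Both values of in2 occur among assignments with n8 = 1:
  in2=0: in0=0, in1=0, in2=0, in3=0
  in2=1: in0=1, in1=0, in2=1, in3=0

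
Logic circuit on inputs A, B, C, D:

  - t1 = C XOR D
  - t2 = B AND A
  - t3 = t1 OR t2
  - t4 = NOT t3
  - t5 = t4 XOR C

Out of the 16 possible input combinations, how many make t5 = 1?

8

t5 = t4 XOR C must be 1, so t4 and C differ.
Enumerating the 16 input combinations, 8 give t5 = 1 and 8 give t5 = 0.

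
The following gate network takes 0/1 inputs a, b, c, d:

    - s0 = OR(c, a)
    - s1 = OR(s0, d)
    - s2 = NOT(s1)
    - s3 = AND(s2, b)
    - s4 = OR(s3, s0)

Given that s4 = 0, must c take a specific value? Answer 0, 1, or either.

0

s4 = OR(s3, s0) must be 0, so both s3 = 0 and s0 = 0.
s3 = AND(s2, b) must be 0, so at least one of s2, b is 0.
Every assignment with s4 = 0 has c = 0; there are 3 such assignment(s).
  a=0, b=0, c=0, d=0
  a=0, b=0, c=0, d=1
  a=0, b=1, c=0, d=1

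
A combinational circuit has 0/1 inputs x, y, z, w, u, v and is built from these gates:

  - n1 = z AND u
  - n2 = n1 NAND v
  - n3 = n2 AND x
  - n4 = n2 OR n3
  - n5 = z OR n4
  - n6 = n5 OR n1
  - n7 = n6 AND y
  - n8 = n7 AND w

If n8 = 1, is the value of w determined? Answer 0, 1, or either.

1

n8 = n7 AND w must be 1, so both n7 = 1 and w = 1.
Every assignment with n8 = 1 has w = 1; there are 16 such assignment(s).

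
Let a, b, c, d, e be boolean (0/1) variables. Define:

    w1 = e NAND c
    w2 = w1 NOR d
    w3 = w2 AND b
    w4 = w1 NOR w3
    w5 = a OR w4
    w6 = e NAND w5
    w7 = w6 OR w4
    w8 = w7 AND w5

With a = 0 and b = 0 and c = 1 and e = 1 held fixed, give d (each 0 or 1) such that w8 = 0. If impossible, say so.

no solution exists

With a = 0 and b = 0 and c = 1 and e = 1 fixed, none of the 2 settings of d give w8 = 0.
For example, with d=0:
w1 = e NAND c = 1 NAND 1 = 0
w2 = w1 NOR d = 0 NOR 0 = 1
w3 = w2 AND b = 1 AND 0 = 0
w4 = w1 NOR w3 = 0 NOR 0 = 1
w5 = a OR w4 = 0 OR 1 = 1
w6 = e NAND w5 = 1 NAND 1 = 0
w7 = w6 OR w4 = 0 OR 1 = 1
w8 = w7 AND w5 = 1 AND 1 = 1
giving w8 = 1 ≠ 0.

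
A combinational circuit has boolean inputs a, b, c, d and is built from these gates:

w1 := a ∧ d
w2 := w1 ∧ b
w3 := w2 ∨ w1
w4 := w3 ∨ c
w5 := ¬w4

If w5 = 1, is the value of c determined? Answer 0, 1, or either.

0

w5 = ¬w4 must be 1, so w4 = 0.
w4 = w3 ∨ c must be 0, so both w3 = 0 and c = 0.
w3 = w2 ∨ w1 must be 0, so both w2 = 0 and w1 = 0.
Every assignment with w5 = 1 has c = 0; there are 6 such assignment(s).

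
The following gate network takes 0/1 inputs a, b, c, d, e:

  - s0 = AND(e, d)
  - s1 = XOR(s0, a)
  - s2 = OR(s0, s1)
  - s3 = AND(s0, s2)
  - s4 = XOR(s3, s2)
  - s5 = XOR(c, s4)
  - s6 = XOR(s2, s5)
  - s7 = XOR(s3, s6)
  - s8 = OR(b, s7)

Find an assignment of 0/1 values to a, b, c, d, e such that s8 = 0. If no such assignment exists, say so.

a=1, b=0, c=0, d=1, e=1

Check with a=1, b=0, c=0, d=1, e=1:
s0 = AND(e, d) = AND(1, 1) = 1
s1 = XOR(s0, a) = XOR(1, 1) = 0
s2 = OR(s0, s1) = OR(1, 0) = 1
s3 = AND(s0, s2) = AND(1, 1) = 1
s4 = XOR(s3, s2) = XOR(1, 1) = 0
s5 = XOR(c, s4) = XOR(0, 0) = 0
s6 = XOR(s2, s5) = XOR(1, 0) = 1
s7 = XOR(s3, s6) = XOR(1, 1) = 0
s8 = OR(b, s7) = OR(0, 0) = 0
So s8 = 0 as required.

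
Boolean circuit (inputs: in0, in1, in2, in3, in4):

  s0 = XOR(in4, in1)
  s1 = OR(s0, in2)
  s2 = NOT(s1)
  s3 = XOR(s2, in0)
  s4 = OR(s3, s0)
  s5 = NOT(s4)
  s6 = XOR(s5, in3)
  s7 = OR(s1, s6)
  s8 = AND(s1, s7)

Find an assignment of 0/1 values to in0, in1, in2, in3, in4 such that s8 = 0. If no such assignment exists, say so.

in0=0, in1=1, in2=0, in3=0, in4=1

s8 = AND(s1, s7) must be 0, so at least one of s1, s7 is 0.
Check with in0=0, in1=1, in2=0, in3=0, in4=1:
s0 = XOR(in4, in1) = XOR(1, 1) = 0
s1 = OR(s0, in2) = OR(0, 0) = 0
s2 = NOT(s1) = NOT 0 = 1
s3 = XOR(s2, in0) = XOR(1, 0) = 1
s4 = OR(s3, s0) = OR(1, 0) = 1
s5 = NOT(s4) = NOT 1 = 0
s6 = XOR(s5, in3) = XOR(0, 0) = 0
s7 = OR(s1, s6) = OR(0, 0) = 0
s8 = AND(s1, s7) = AND(0, 0) = 0
So s8 = 0 as required.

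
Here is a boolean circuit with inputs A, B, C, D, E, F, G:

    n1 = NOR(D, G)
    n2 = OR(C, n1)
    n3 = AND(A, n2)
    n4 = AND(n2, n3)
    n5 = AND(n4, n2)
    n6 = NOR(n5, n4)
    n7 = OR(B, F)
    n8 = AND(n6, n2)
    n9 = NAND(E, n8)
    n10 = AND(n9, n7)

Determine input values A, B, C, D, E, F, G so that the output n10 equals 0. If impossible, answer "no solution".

n10 = AND(n9, n7) must be 0, so at least one of n9, n7 is 0.
Check with A=0, B=0, C=0, D=0, E=1, F=0, G=0:
n1 = NOR(D, G) = NOR(0, 0) = 1
n2 = OR(C, n1) = OR(0, 1) = 1
n3 = AND(A, n2) = AND(0, 1) = 0
n4 = AND(n2, n3) = AND(1, 0) = 0
n5 = AND(n4, n2) = AND(0, 1) = 0
n6 = NOR(n5, n4) = NOR(0, 0) = 1
n7 = OR(B, F) = OR(0, 0) = 0
n8 = AND(n6, n2) = AND(1, 1) = 1
n9 = NAND(E, n8) = NAND(1, 1) = 0
n10 = AND(n9, n7) = AND(0, 0) = 0
So n10 = 0 as required.

A=0, B=0, C=0, D=0, E=1, F=0, G=0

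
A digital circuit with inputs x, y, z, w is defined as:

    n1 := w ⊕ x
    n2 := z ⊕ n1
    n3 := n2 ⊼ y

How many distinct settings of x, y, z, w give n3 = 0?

n3 = n2 ⊼ y must be 0, so both n2 = 1 and y = 1.
n2 = z ⊕ n1 must be 1, so z and n1 differ.
Satisfying assignments:
  x=0, y=1, z=0, w=1
  x=0, y=1, z=1, w=0
  x=1, y=1, z=0, w=0
  x=1, y=1, z=1, w=1

4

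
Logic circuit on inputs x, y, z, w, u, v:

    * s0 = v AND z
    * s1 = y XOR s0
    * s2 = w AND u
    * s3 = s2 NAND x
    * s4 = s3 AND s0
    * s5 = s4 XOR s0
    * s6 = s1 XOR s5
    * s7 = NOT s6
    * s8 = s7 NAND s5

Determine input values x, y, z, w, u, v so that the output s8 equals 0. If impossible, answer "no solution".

x=1 y=0 z=1 w=1 u=1 v=1

s8 = s7 NAND s5 must be 0, so both s7 = 1 and s5 = 1.
Check with x=1 y=0 z=1 w=1 u=1 v=1:
s0 = v AND z = 1 AND 1 = 1
s1 = y XOR s0 = 0 XOR 1 = 1
s2 = w AND u = 1 AND 1 = 1
s3 = s2 NAND x = 1 NAND 1 = 0
s4 = s3 AND s0 = 0 AND 1 = 0
s5 = s4 XOR s0 = 0 XOR 1 = 1
s6 = s1 XOR s5 = 1 XOR 1 = 0
s7 = NOT s6 = NOT 0 = 1
s8 = s7 NAND s5 = 1 NAND 1 = 0
So s8 = 0 as required.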